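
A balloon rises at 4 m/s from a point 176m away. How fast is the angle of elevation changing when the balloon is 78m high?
0.018996 rad/s

tan(θ) = y/176
sec²(θ) · dθ/dt = (1/176) · dy/dt
dθ/dt = cos²(θ)/176 · 4 = 176/(176² + 78²) · 4
dθ/dt = 0.018996 rad/s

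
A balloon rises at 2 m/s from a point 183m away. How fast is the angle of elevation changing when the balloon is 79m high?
0.009212 rad/s

tan(θ) = y/183
sec²(θ) · dθ/dt = (1/183) · dy/dt
dθ/dt = cos²(θ)/183 · 2 = 183/(183² + 79²) · 2
dθ/dt = 0.009212 rad/s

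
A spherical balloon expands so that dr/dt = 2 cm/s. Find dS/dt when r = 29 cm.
464π cm²/s

S = 4πr²
dS/dt = dS/dr · dr/dt = 8πr · 2
At r = 29: dS/dt = 464π cm²/s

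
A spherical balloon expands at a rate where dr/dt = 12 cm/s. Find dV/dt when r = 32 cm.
49152π cm³/s

V = (4/3)πr³
dV/dt = dV/dr · dr/dt = 4πr² · 12
At r = 32: dV/dt = 49152π cm³/s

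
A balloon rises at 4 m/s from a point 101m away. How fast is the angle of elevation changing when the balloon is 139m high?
0.013685 rad/s

tan(θ) = y/101
sec²(θ) · dθ/dt = (1/101) · dy/dt
dθ/dt = cos²(θ)/101 · 4 = 101/(101² + 139²) · 4
dθ/dt = 0.013685 rad/s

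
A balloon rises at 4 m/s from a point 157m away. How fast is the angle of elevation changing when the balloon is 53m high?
0.022871 rad/s

tan(θ) = y/157
sec²(θ) · dθ/dt = (1/157) · dy/dt
dθ/dt = cos²(θ)/157 · 4 = 157/(157² + 53²) · 4
dθ/dt = 0.022871 rad/s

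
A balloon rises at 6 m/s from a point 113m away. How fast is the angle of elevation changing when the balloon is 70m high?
0.038372 rad/s

tan(θ) = y/113
sec²(θ) · dθ/dt = (1/113) · dy/dt
dθ/dt = cos²(θ)/113 · 6 = 113/(113² + 70²) · 6
dθ/dt = 0.038372 rad/s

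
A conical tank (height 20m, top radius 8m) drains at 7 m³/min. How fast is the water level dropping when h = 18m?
175/(1296π) ≈ 0.04298 m/min

r/h = 8/20, so r = (2/5)h
V = (1/3)πr²h = (1/3)π((2/5)h)²h = (4/75)πh³
dV/dh = (4/25)πh²
dh/dt = (dV/dt)/(dV/dh) = -7/((4/25)π·18²) = -175/(1296π) m/min
The level is dropping at 175/(1296π) ≈ 0.04298 m/min.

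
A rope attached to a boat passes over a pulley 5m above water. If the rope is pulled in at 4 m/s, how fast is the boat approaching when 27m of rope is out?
27√11/22 ≈ 4.07 m/s

rope² = x² + 5²
x = √(27² - 5²) = 8√11
dx/dt = (rope/x) · d(rope)/dt = (27/(8√11)) · (-4) = -27√11/22 m/s
The boat approaches at 27√11/22 ≈ 4.07 m/s.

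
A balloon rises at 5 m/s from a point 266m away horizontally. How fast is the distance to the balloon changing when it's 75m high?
375√76381/76381 ≈ 1.357 m/s

z² = 266² + y²
z = √(266² + 75²) = √76381
dz/dt = y/z · dy/dt = 75/√76381 · 5 = 375√76381/76381 ≈ 1.357 m/s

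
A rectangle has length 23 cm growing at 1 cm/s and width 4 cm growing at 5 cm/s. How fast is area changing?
119 cm²/s

A = lw
dA/dt = w·dl/dt + l·dw/dt = 4·1 + 23·5 = 119 cm²/s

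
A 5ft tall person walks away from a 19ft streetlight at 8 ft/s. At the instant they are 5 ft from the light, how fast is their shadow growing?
20/7 ft/s

By similar triangles: 19/(x+s) = 5/s
Solving: s = 5x/14
ds/dt = 5/14 · dx/dt = 5/14 · 8 = 20/7 ft/s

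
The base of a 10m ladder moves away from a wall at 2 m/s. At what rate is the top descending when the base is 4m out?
4√21/21 ≈ 0.8729 m/s

x² + y² = 10²
2x·dx/dt + 2y·dy/dt = 0
dy/dt = -x/y · dx/dt = -4/(2√21) · 2 = -4√21/21 m/s
The top is descending at 4√21/21 ≈ 0.8729 m/s.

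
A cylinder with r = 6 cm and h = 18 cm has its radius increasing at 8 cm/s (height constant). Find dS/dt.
480π cm²/s

S = 2πrh + 2πr² (lateral + bases)
dS/dt = (2πh + 4πr)·dr/dt = (2π·18 + 4π·6)·8
= 480π cm²/s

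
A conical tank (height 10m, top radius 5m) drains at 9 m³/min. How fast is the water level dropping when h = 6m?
1/π ≈ 0.3183 m/min

r/h = 5/10, so r = (1/2)h
V = (1/3)πr²h = (1/3)π((1/2)h)²h = (1/12)πh³
dV/dh = (1/4)πh²
dh/dt = (dV/dt)/(dV/dh) = -9/((1/4)π·6²) = -1/π m/min
The level is dropping at 1/π ≈ 0.3183 m/min.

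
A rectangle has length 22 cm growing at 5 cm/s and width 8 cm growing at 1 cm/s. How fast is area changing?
62 cm²/s

A = lw
dA/dt = w·dl/dt + l·dw/dt = 8·5 + 22·1 = 62 cm²/s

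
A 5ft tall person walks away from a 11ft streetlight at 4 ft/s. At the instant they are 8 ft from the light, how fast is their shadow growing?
10/3 ft/s

By similar triangles: 11/(x+s) = 5/s
Solving: s = 5x/6
ds/dt = 5/6 · dx/dt = 5/6 · 4 = 10/3 ft/s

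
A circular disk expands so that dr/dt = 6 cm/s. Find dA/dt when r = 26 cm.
312π cm²/s

A = πr²
dA/dt = 2πr · dr/dt = 2π(26)(6) = 312π cm²/s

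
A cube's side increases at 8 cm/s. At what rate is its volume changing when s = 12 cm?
3456 cm³/s

V = s³
dV/dt = 3s² · ds/dt = 3·12²·8 = 3456 cm³/s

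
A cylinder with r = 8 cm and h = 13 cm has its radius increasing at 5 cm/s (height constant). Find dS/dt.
290π cm²/s

S = 2πrh + 2πr² (lateral + bases)
dS/dt = (2πh + 4πr)·dr/dt = (2π·13 + 4π·8)·5
= 290π cm²/s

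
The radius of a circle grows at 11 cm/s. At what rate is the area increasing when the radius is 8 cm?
176π cm²/s

A = πr²
dA/dt = 2πr · dr/dt = 2π(8)(11) = 176π cm²/s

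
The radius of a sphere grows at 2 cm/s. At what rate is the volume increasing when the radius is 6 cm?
288π cm³/s

V = (4/3)πr³
dV/dt = dV/dr · dr/dt = 4πr² · 2
At r = 6: dV/dt = 288π cm³/s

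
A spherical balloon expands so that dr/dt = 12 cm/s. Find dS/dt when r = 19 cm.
1824π cm²/s

S = 4πr²
dS/dt = dS/dr · dr/dt = 8πr · 12
At r = 19: dS/dt = 1824π cm²/s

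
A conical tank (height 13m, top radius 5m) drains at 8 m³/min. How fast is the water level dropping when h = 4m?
169/(50π) ≈ 1.076 m/min

r/h = 5/13, so r = (5/13)h
V = (1/3)πr²h = (1/3)π((5/13)h)²h = (25/507)πh³
dV/dh = (25/169)πh²
dh/dt = (dV/dt)/(dV/dh) = -8/((25/169)π·4²) = -169/(50π) m/min
The level is dropping at 169/(50π) ≈ 1.076 m/min.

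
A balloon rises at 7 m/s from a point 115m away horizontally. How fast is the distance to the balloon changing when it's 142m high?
994√33389/33389 ≈ 5.44 m/s

z² = 115² + y²
z = √(115² + 142²) = √33389
dz/dt = y/z · dy/dt = 142/√33389 · 7 = 994√33389/33389 ≈ 5.44 m/s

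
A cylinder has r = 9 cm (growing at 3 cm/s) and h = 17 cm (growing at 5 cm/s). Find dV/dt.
1323π cm³/s

V = πr²h
dV/dt = 2πrh·dr/dt + πr²·dh/dt
= 2π(9)(17)(3) + π(9)²(5)
= 1323π cm³/s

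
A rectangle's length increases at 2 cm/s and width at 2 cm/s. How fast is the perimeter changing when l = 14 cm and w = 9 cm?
8 cm/s

P = 2(l + w)
dP/dt = 2(dl/dt + dw/dt) = 2(2 + 2) = 8 cm/s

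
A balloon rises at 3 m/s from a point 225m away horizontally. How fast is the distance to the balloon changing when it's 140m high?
84/53 ≈ 1.585 m/s

z² = 225² + y²
z = √(225² + 140²) = 265
dz/dt = y/z · dy/dt = 140/265 · 3 = 84/53 ≈ 1.585 m/s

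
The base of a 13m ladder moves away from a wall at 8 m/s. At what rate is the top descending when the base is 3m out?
3√10/5 ≈ 1.897 m/s

x² + y² = 13²
2x·dx/dt + 2y·dy/dt = 0
dy/dt = -x/y · dx/dt = -3/(4√10) · 8 = -3√10/5 m/s
The top is descending at 3√10/5 ≈ 1.897 m/s.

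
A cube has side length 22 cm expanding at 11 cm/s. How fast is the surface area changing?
2904 cm²/s

A = 6s²
dA/dt = 12s · ds/dt = 12·22·11 = 2904 cm²/s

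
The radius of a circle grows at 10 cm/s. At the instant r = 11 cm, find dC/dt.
20π cm/s

C = 2πr
dC/dt = 2π · dr/dt = 2π · 10 = 20π cm/s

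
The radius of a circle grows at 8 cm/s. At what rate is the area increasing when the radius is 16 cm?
256π cm²/s

A = πr²
dA/dt = 2πr · dr/dt = 2π(16)(8) = 256π cm²/s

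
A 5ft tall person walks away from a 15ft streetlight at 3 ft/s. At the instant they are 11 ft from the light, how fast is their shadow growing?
3/2 ft/s

By similar triangles: 15/(x+s) = 5/s
Solving: s = 5x/10
ds/dt = 5/10 · dx/dt = 1/2 · 3 = 3/2 ft/s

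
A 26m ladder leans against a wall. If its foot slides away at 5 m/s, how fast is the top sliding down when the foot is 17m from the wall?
85√43/129 ≈ 4.321 m/s

x² + y² = 26²
2x·dx/dt + 2y·dy/dt = 0
dy/dt = -x/y · dx/dt = -17/(3√43) · 5 = -85√43/129 m/s
The top is descending at 85√43/129 ≈ 4.321 m/s.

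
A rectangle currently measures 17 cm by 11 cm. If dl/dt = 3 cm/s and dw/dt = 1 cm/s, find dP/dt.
8 cm/s

P = 2(l + w)
dP/dt = 2(dl/dt + dw/dt) = 2(3 + 1) = 8 cm/s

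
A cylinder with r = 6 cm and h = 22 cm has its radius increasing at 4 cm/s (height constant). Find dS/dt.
272π cm²/s

S = 2πrh + 2πr² (lateral + bases)
dS/dt = (2πh + 4πr)·dr/dt = (2π·22 + 4π·6)·4
= 272π cm²/s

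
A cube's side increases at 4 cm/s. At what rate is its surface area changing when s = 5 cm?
240 cm²/s

A = 6s²
dA/dt = 12s · ds/dt = 12·5·4 = 240 cm²/s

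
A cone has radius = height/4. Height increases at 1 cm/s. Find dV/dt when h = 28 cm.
49π cm³/s

V = (1/3)π(h/4)²h = πh³/48
dV/dt = πh²/16 · 1
At h = 28: dV/dt = 49π cm³/s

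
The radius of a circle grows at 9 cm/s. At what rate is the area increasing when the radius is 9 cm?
162π cm²/s

A = πr²
dA/dt = 2πr · dr/dt = 2π(9)(9) = 162π cm²/s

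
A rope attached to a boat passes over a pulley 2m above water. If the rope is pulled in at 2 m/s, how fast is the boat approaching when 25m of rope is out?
50√69/207 ≈ 2.006 m/s

rope² = x² + 2²
x = √(25² - 2²) = 3√69
dx/dt = (rope/x) · d(rope)/dt = (25/(3√69)) · (-2) = -50√69/207 m/s
The boat approaches at 50√69/207 ≈ 2.006 m/s.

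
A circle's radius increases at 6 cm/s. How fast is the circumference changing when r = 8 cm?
12π cm/s

C = 2πr
dC/dt = 2π · dr/dt = 2π · 6 = 12π cm/s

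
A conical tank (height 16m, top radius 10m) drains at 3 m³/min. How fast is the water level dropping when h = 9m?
64/(675π) ≈ 0.03018 m/min

r/h = 10/16, so r = (5/8)h
V = (1/3)πr²h = (1/3)π((5/8)h)²h = (25/192)πh³
dV/dh = (25/64)πh²
dh/dt = (dV/dt)/(dV/dh) = -3/((25/64)π·9²) = -64/(675π) m/min
The level is dropping at 64/(675π) ≈ 0.03018 m/min.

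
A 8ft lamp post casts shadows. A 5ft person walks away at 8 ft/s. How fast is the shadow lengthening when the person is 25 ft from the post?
40/3 ft/s

By similar triangles: 8/(x+s) = 5/s
Solving: s = 5x/3
ds/dt = 5/3 · dx/dt = 5/3 · 8 = 40/3 ft/s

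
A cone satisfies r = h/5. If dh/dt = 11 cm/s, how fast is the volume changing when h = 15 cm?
99π cm³/s

V = (1/3)π(h/5)²h = πh³/75
dV/dt = πh²/25 · 11
At h = 15: dV/dt = 99π cm³/s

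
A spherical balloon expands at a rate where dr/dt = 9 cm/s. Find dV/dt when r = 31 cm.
34596π cm³/s

V = (4/3)πr³
dV/dt = dV/dr · dr/dt = 4πr² · 9
At r = 31: dV/dt = 34596π cm³/s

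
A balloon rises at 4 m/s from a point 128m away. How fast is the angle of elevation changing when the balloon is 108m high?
0.018254 rad/s

tan(θ) = y/128
sec²(θ) · dθ/dt = (1/128) · dy/dt
dθ/dt = cos²(θ)/128 · 4 = 128/(128² + 108²) · 4
dθ/dt = 0.018254 rad/s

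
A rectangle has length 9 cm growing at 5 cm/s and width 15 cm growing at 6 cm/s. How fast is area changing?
129 cm²/s

A = lw
dA/dt = w·dl/dt + l·dw/dt = 15·5 + 9·6 = 129 cm²/s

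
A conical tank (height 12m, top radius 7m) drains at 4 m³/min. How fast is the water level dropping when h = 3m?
64/(49π) ≈ 0.4158 m/min

r/h = 7/12, so r = (7/12)h
V = (1/3)πr²h = (1/3)π((7/12)h)²h = (49/432)πh³
dV/dh = (49/144)πh²
dh/dt = (dV/dt)/(dV/dh) = -4/((49/144)π·3²) = -64/(49π) m/min
The level is dropping at 64/(49π) ≈ 0.4158 m/min.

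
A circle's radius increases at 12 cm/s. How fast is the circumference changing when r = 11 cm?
24π cm/s

C = 2πr
dC/dt = 2π · dr/dt = 2π · 12 = 24π cm/s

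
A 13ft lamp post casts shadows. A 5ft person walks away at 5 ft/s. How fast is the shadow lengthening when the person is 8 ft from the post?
25/8 ft/s

By similar triangles: 13/(x+s) = 5/s
Solving: s = 5x/8
ds/dt = 5/8 · dx/dt = 5/8 · 5 = 25/8 ft/s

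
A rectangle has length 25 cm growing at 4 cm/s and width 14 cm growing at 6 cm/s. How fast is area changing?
206 cm²/s

A = lw
dA/dt = w·dl/dt + l·dw/dt = 14·4 + 25·6 = 206 cm²/s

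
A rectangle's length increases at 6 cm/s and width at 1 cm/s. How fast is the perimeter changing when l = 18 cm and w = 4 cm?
14 cm/s

P = 2(l + w)
dP/dt = 2(dl/dt + dw/dt) = 2(6 + 1) = 14 cm/s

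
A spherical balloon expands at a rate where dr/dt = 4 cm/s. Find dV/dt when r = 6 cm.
576π cm³/s

V = (4/3)πr³
dV/dt = dV/dr · dr/dt = 4πr² · 4
At r = 6: dV/dt = 576π cm³/s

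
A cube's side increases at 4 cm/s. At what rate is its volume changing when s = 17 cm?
3468 cm³/s

V = s³
dV/dt = 3s² · ds/dt = 3·17²·4 = 3468 cm³/s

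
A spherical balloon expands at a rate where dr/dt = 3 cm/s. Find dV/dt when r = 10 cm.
1200π cm³/s

V = (4/3)πr³
dV/dt = dV/dr · dr/dt = 4πr² · 3
At r = 10: dV/dt = 1200π cm³/s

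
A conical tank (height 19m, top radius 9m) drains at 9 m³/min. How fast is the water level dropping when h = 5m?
361/(225π) ≈ 0.5107 m/min

r/h = 9/19, so r = (9/19)h
V = (1/3)πr²h = (1/3)π((9/19)h)²h = (27/361)πh³
dV/dh = (81/361)πh²
dh/dt = (dV/dt)/(dV/dh) = -9/((81/361)π·5²) = -361/(225π) m/min
The level is dropping at 361/(225π) ≈ 0.5107 m/min.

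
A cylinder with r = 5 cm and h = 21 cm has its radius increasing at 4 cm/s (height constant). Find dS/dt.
248π cm²/s

S = 2πrh + 2πr² (lateral + bases)
dS/dt = (2πh + 4πr)·dr/dt = (2π·21 + 4π·5)·4
= 248π cm²/s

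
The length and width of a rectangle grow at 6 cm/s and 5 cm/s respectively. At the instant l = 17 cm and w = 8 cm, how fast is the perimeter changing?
22 cm/s

P = 2(l + w)
dP/dt = 2(dl/dt + dw/dt) = 2(6 + 5) = 22 cm/s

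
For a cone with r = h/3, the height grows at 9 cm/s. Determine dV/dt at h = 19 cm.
361π cm³/s

V = (1/3)π(h/3)²h = πh³/27
dV/dt = πh²/9 · 9
At h = 19: dV/dt = 361π cm³/s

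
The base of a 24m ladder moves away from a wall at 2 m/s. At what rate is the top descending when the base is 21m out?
14√15/15 ≈ 3.615 m/s

x² + y² = 24²
2x·dx/dt + 2y·dy/dt = 0
dy/dt = -x/y · dx/dt = -21/(3√15) · 2 = -14√15/15 m/s
The top is descending at 14√15/15 ≈ 3.615 m/s.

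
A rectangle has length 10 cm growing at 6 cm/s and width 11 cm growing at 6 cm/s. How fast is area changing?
126 cm²/s

A = lw
dA/dt = w·dl/dt + l·dw/dt = 11·6 + 10·6 = 126 cm²/s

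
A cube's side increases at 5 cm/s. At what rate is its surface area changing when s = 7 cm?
420 cm²/s

A = 6s²
dA/dt = 12s · ds/dt = 12·7·5 = 420 cm²/s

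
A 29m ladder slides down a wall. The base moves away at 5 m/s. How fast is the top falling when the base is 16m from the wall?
16√65/39 ≈ 3.308 m/s

x² + y² = 29²
2x·dx/dt + 2y·dy/dt = 0
dy/dt = -x/y · dx/dt = -16/(3√65) · 5 = -16√65/39 m/s
The top is descending at 16√65/39 ≈ 3.308 m/s.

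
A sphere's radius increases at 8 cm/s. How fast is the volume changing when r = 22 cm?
15488π cm³/s

V = (4/3)πr³
dV/dt = dV/dr · dr/dt = 4πr² · 8
At r = 22: dV/dt = 15488π cm³/s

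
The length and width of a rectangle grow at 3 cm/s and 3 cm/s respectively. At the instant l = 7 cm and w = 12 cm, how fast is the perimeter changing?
12 cm/s

P = 2(l + w)
dP/dt = 2(dl/dt + dw/dt) = 2(3 + 3) = 12 cm/s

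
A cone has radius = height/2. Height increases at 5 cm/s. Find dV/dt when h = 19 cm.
1805π/4 cm³/s

V = (1/3)π(h/2)²h = πh³/12
dV/dt = πh²/4 · 5
At h = 19: dV/dt = 1805π/4 cm³/s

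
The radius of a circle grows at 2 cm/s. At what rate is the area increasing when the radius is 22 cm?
88π cm²/s

A = πr²
dA/dt = 2πr · dr/dt = 2π(22)(2) = 88π cm²/s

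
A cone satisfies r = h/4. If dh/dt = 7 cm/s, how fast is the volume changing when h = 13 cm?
1183π/16 cm³/s

V = (1/3)π(h/4)²h = πh³/48
dV/dt = πh²/16 · 7
At h = 13: dV/dt = 1183π/16 cm³/s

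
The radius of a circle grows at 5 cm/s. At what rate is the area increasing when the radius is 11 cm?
110π cm²/s

A = πr²
dA/dt = 2πr · dr/dt = 2π(11)(5) = 110π cm²/s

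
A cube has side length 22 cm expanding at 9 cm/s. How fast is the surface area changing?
2376 cm²/s

A = 6s²
dA/dt = 12s · ds/dt = 12·22·9 = 2376 cm²/s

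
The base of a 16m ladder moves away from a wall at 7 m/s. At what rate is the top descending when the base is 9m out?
9√7/5 ≈ 4.762 m/s

x² + y² = 16²
2x·dx/dt + 2y·dy/dt = 0
dy/dt = -x/y · dx/dt = -9/(5√7) · 7 = -9√7/5 m/s
The top is descending at 9√7/5 ≈ 4.762 m/s.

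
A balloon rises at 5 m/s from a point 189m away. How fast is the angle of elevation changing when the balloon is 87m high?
0.02183 rad/s

tan(θ) = y/189
sec²(θ) · dθ/dt = (1/189) · dy/dt
dθ/dt = cos²(θ)/189 · 5 = 189/(189² + 87²) · 5
dθ/dt = 0.02183 rad/s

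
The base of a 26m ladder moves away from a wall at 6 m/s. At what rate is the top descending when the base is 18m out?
27√22/22 ≈ 5.756 m/s

x² + y² = 26²
2x·dx/dt + 2y·dy/dt = 0
dy/dt = -x/y · dx/dt = -18/(4√22) · 6 = -27√22/22 m/s
The top is descending at 27√22/22 ≈ 5.756 m/s.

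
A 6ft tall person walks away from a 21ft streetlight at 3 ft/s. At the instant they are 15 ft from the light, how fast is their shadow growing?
6/5 ft/s

By similar triangles: 21/(x+s) = 6/s
Solving: s = 6x/15
ds/dt = 6/15 · dx/dt = 2/5 · 3 = 6/5 ft/s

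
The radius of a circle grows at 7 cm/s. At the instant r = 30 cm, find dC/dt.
14π cm/s

C = 2πr
dC/dt = 2π · dr/dt = 2π · 7 = 14π cm/s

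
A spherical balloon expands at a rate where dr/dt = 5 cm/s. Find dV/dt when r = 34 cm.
23120π cm³/s

V = (4/3)πr³
dV/dt = dV/dr · dr/dt = 4πr² · 5
At r = 34: dV/dt = 23120π cm³/s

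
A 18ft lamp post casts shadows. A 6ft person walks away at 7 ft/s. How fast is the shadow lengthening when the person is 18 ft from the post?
7/2 ft/s

By similar triangles: 18/(x+s) = 6/s
Solving: s = 6x/12
ds/dt = 6/12 · dx/dt = 1/2 · 7 = 7/2 ft/s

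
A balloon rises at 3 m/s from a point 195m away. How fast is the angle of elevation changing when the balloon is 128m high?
0.010752 rad/s

tan(θ) = y/195
sec²(θ) · dθ/dt = (1/195) · dy/dt
dθ/dt = cos²(θ)/195 · 3 = 195/(195² + 128²) · 3
dθ/dt = 0.010752 rad/s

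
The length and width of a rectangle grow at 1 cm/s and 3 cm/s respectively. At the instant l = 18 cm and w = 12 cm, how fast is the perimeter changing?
8 cm/s

P = 2(l + w)
dP/dt = 2(dl/dt + dw/dt) = 2(1 + 3) = 8 cm/s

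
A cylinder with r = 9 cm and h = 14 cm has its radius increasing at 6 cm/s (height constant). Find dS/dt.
384π cm²/s

S = 2πrh + 2πr² (lateral + bases)
dS/dt = (2πh + 4πr)·dr/dt = (2π·14 + 4π·9)·6
= 384π cm²/s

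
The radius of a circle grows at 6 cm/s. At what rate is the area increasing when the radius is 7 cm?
84π cm²/s

A = πr²
dA/dt = 2πr · dr/dt = 2π(7)(6) = 84π cm²/s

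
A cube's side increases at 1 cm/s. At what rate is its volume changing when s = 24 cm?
1728 cm³/s

V = s³
dV/dt = 3s² · ds/dt = 3·24²·1 = 1728 cm³/s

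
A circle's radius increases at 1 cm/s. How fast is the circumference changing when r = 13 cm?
2π cm/s

C = 2πr
dC/dt = 2π · dr/dt = 2π · 1 = 2π cm/s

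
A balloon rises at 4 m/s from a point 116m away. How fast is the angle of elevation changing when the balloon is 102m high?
0.019447 rad/s

tan(θ) = y/116
sec²(θ) · dθ/dt = (1/116) · dy/dt
dθ/dt = cos²(θ)/116 · 4 = 116/(116² + 102²) · 4
dθ/dt = 0.019447 rad/s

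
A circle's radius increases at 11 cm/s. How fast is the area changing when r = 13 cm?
286π cm²/s

A = πr²
dA/dt = 2πr · dr/dt = 2π(13)(11) = 286π cm²/s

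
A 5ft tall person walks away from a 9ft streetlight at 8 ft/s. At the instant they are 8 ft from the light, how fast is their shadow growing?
10 ft/s

By similar triangles: 9/(x+s) = 5/s
Solving: s = 5x/4
ds/dt = 5/4 · dx/dt = 5/4 · 8 = 10 ft/s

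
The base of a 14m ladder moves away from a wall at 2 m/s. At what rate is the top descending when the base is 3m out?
6√187/187 ≈ 0.4388 m/s

x² + y² = 14²
2x·dx/dt + 2y·dy/dt = 0
dy/dt = -x/y · dx/dt = -3/√187 · 2 = -6√187/187 m/s
The top is descending at 6√187/187 ≈ 0.4388 m/s.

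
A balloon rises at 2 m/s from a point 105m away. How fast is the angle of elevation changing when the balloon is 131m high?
0.007451 rad/s

tan(θ) = y/105
sec²(θ) · dθ/dt = (1/105) · dy/dt
dθ/dt = cos²(θ)/105 · 2 = 105/(105² + 131²) · 2
dθ/dt = 0.007451 rad/s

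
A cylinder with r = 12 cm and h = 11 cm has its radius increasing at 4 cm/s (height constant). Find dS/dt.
280π cm²/s

S = 2πrh + 2πr² (lateral + bases)
dS/dt = (2πh + 4πr)·dr/dt = (2π·11 + 4π·12)·4
= 280π cm²/s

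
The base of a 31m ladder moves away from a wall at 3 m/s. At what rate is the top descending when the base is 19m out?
19√6/20 ≈ 2.327 m/s

x² + y² = 31²
2x·dx/dt + 2y·dy/dt = 0
dy/dt = -x/y · dx/dt = -19/(10√6) · 3 = -19√6/20 m/s
The top is descending at 19√6/20 ≈ 2.327 m/s.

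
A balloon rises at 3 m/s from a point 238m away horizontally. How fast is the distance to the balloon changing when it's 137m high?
411√75413/75413 ≈ 1.497 m/s

z² = 238² + y²
z = √(238² + 137²) = √75413
dz/dt = y/z · dy/dt = 137/√75413 · 3 = 411√75413/75413 ≈ 1.497 m/s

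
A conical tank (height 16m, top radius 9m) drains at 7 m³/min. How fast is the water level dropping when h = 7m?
256/(567π) ≈ 0.1437 m/min

r/h = 9/16, so r = (9/16)h
V = (1/3)πr²h = (1/3)π((9/16)h)²h = (27/256)πh³
dV/dh = (81/256)πh²
dh/dt = (dV/dt)/(dV/dh) = -7/((81/256)π·7²) = -256/(567π) m/min
The level is dropping at 256/(567π) ≈ 0.1437 m/min.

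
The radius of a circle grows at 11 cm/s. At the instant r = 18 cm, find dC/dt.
22π cm/s

C = 2πr
dC/dt = 2π · dr/dt = 2π · 11 = 22π cm/s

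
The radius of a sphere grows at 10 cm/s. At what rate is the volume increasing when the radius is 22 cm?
19360π cm³/s

V = (4/3)πr³
dV/dt = dV/dr · dr/dt = 4πr² · 10
At r = 22: dV/dt = 19360π cm³/s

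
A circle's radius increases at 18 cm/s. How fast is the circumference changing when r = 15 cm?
36π cm/s

C = 2πr
dC/dt = 2π · dr/dt = 2π · 18 = 36π cm/s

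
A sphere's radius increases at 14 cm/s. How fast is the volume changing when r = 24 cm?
32256π cm³/s

V = (4/3)πr³
dV/dt = dV/dr · dr/dt = 4πr² · 14
At r = 24: dV/dt = 32256π cm³/s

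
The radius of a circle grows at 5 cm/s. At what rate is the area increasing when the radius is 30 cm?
300π cm²/s

A = πr²
dA/dt = 2πr · dr/dt = 2π(30)(5) = 300π cm²/s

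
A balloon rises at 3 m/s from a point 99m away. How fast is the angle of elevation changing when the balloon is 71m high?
0.020011 rad/s

tan(θ) = y/99
sec²(θ) · dθ/dt = (1/99) · dy/dt
dθ/dt = cos²(θ)/99 · 3 = 99/(99² + 71²) · 3
dθ/dt = 0.020011 rad/s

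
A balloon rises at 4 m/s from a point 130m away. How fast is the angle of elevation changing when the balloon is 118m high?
0.01687 rad/s

tan(θ) = y/130
sec²(θ) · dθ/dt = (1/130) · dy/dt
dθ/dt = cos²(θ)/130 · 4 = 130/(130² + 118²) · 4
dθ/dt = 0.01687 rad/s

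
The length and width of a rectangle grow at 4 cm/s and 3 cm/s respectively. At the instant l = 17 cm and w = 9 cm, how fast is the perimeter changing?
14 cm/s

P = 2(l + w)
dP/dt = 2(dl/dt + dw/dt) = 2(4 + 3) = 14 cm/s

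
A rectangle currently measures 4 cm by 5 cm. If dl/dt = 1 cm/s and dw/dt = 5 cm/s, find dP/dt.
12 cm/s

P = 2(l + w)
dP/dt = 2(dl/dt + dw/dt) = 2(1 + 5) = 12 cm/s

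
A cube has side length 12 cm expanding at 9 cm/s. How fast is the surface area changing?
1296 cm²/s

A = 6s²
dA/dt = 12s · ds/dt = 12·12·9 = 1296 cm²/s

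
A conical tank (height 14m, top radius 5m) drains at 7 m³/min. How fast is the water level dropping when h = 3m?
1372/(225π) ≈ 1.941 m/min

r/h = 5/14, so r = (5/14)h
V = (1/3)πr²h = (1/3)π((5/14)h)²h = (25/588)πh³
dV/dh = (25/196)πh²
dh/dt = (dV/dt)/(dV/dh) = -7/((25/196)π·3²) = -1372/(225π) m/min
The level is dropping at 1372/(225π) ≈ 1.941 m/min.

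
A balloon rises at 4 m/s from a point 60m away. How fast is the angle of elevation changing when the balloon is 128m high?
0.01201 rad/s

tan(θ) = y/60
sec²(θ) · dθ/dt = (1/60) · dy/dt
dθ/dt = cos²(θ)/60 · 4 = 60/(60² + 128²) · 4
dθ/dt = 0.01201 rad/s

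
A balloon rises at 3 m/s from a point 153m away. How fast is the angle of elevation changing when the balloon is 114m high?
0.012608 rad/s

tan(θ) = y/153
sec²(θ) · dθ/dt = (1/153) · dy/dt
dθ/dt = cos²(θ)/153 · 3 = 153/(153² + 114²) · 3
dθ/dt = 0.012608 rad/s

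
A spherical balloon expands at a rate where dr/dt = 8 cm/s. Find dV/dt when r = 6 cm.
1152π cm³/s

V = (4/3)πr³
dV/dt = dV/dr · dr/dt = 4πr² · 8
At r = 6: dV/dt = 1152π cm³/s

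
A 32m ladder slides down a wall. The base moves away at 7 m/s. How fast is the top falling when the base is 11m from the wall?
11√903/129 ≈ 2.562 m/s

x² + y² = 32²
2x·dx/dt + 2y·dy/dt = 0
dy/dt = -x/y · dx/dt = -11/√903 · 7 = -11√903/129 m/s
The top is descending at 11√903/129 ≈ 2.562 m/s.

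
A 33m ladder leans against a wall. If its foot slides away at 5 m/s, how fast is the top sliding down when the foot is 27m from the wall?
9√10/4 ≈ 7.115 m/s

x² + y² = 33²
2x·dx/dt + 2y·dy/dt = 0
dy/dt = -x/y · dx/dt = -27/(6√10) · 5 = -9√10/4 m/s
The top is descending at 9√10/4 ≈ 7.115 m/s.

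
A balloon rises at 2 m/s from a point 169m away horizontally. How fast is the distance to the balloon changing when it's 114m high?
228√41557/41557 ≈ 1.118 m/s

z² = 169² + y²
z = √(169² + 114²) = √41557
dz/dt = y/z · dy/dt = 114/√41557 · 2 = 228√41557/41557 ≈ 1.118 m/s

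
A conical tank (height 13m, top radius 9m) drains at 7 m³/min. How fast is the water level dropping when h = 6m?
1183/(2916π) ≈ 0.1291 m/min

r/h = 9/13, so r = (9/13)h
V = (1/3)πr²h = (1/3)π((9/13)h)²h = (27/169)πh³
dV/dh = (81/169)πh²
dh/dt = (dV/dt)/(dV/dh) = -7/((81/169)π·6²) = -1183/(2916π) m/min
The level is dropping at 1183/(2916π) ≈ 0.1291 m/min.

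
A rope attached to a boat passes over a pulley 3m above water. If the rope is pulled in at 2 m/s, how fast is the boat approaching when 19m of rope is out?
19√22/44 ≈ 2.025 m/s

rope² = x² + 3²
x = √(19² - 3²) = 4√22
dx/dt = (rope/x) · d(rope)/dt = (19/(4√22)) · (-2) = -19√22/44 m/s
The boat approaches at 19√22/44 ≈ 2.025 m/s.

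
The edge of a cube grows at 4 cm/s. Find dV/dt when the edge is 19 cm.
4332 cm³/s

V = s³
dV/dt = 3s² · ds/dt = 3·19²·4 = 4332 cm³/s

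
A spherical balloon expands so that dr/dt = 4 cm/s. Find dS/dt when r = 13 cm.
416π cm²/s

S = 4πr²
dS/dt = dS/dr · dr/dt = 8πr · 4
At r = 13: dS/dt = 416π cm²/s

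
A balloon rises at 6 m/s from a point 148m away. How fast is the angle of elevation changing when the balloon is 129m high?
0.023038 rad/s

tan(θ) = y/148
sec²(θ) · dθ/dt = (1/148) · dy/dt
dθ/dt = cos²(θ)/148 · 6 = 148/(148² + 129²) · 6
dθ/dt = 0.023038 rad/s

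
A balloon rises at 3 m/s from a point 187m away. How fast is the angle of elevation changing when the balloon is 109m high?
0.011974 rad/s

tan(θ) = y/187
sec²(θ) · dθ/dt = (1/187) · dy/dt
dθ/dt = cos²(θ)/187 · 3 = 187/(187² + 109²) · 3
dθ/dt = 0.011974 rad/s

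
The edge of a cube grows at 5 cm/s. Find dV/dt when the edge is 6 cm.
540 cm³/s

V = s³
dV/dt = 3s² · ds/dt = 3·6²·5 = 540 cm³/s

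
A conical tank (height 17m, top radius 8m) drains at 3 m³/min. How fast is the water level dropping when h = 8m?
867/(4096π) ≈ 0.06738 m/min

r/h = 8/17, so r = (8/17)h
V = (1/3)πr²h = (1/3)π((8/17)h)²h = (64/867)πh³
dV/dh = (64/289)πh²
dh/dt = (dV/dt)/(dV/dh) = -3/((64/289)π·8²) = -867/(4096π) m/min
The level is dropping at 867/(4096π) ≈ 0.06738 m/min.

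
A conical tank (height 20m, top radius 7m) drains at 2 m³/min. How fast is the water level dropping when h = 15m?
32/(441π) ≈ 0.0231 m/min

r/h = 7/20, so r = (7/20)h
V = (1/3)πr²h = (1/3)π((7/20)h)²h = (49/1200)πh³
dV/dh = (49/400)πh²
dh/dt = (dV/dt)/(dV/dh) = -2/((49/400)π·15²) = -32/(441π) m/min
The level is dropping at 32/(441π) ≈ 0.0231 m/min.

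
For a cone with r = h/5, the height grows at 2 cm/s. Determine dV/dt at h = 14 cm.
392π/25 cm³/s

V = (1/3)π(h/5)²h = πh³/75
dV/dt = πh²/25 · 2
At h = 14: dV/dt = 392π/25 cm³/s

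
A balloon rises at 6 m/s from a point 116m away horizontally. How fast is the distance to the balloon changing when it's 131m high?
786√30617/30617 ≈ 4.492 m/s

z² = 116² + y²
z = √(116² + 131²) = √30617
dz/dt = y/z · dy/dt = 131/√30617 · 6 = 786√30617/30617 ≈ 4.492 m/s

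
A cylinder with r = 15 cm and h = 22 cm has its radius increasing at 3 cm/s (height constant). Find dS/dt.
312π cm²/s

S = 2πrh + 2πr² (lateral + bases)
dS/dt = (2πh + 4πr)·dr/dt = (2π·22 + 4π·15)·3
= 312π cm²/s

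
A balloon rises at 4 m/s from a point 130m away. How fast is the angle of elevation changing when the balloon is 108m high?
0.018205 rad/s

tan(θ) = y/130
sec²(θ) · dθ/dt = (1/130) · dy/dt
dθ/dt = cos²(θ)/130 · 4 = 130/(130² + 108²) · 4
dθ/dt = 0.018205 rad/s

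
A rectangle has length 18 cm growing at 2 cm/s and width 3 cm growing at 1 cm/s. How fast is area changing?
24 cm²/s

A = lw
dA/dt = w·dl/dt + l·dw/dt = 3·2 + 18·1 = 24 cm²/s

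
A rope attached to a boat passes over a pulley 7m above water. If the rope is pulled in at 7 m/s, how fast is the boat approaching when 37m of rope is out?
259√330/660 ≈ 7.129 m/s

rope² = x² + 7²
x = √(37² - 7²) = 2√330
dx/dt = (rope/x) · d(rope)/dt = (37/(2√330)) · (-7) = -259√330/660 m/s
The boat approaches at 259√330/660 ≈ 7.129 m/s.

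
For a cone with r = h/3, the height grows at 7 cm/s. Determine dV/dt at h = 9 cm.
63π cm³/s

V = (1/3)π(h/3)²h = πh³/27
dV/dt = πh²/9 · 7
At h = 9: dV/dt = 63π cm³/s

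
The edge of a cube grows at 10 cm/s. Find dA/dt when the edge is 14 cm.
1680 cm²/s

A = 6s²
dA/dt = 12s · ds/dt = 12·14·10 = 1680 cm²/s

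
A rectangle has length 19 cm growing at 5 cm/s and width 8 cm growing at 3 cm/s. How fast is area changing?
97 cm²/s

A = lw
dA/dt = w·dl/dt + l·dw/dt = 8·5 + 19·3 = 97 cm²/s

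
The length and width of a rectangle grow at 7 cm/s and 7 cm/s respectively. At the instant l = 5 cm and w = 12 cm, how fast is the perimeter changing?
28 cm/s

P = 2(l + w)
dP/dt = 2(dl/dt + dw/dt) = 2(7 + 7) = 28 cm/s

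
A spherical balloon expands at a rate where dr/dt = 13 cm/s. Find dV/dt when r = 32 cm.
53248π cm³/s

V = (4/3)πr³
dV/dt = dV/dr · dr/dt = 4πr² · 13
At r = 32: dV/dt = 53248π cm³/s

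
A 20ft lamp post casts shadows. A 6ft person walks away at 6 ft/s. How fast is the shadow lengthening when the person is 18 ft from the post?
18/7 ft/s

By similar triangles: 20/(x+s) = 6/s
Solving: s = 6x/14
ds/dt = 6/14 · dx/dt = 3/7 · 6 = 18/7 ft/s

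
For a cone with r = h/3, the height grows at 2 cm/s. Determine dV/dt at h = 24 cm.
128π cm³/s

V = (1/3)π(h/3)²h = πh³/27
dV/dt = πh²/9 · 2
At h = 24: dV/dt = 128π cm³/s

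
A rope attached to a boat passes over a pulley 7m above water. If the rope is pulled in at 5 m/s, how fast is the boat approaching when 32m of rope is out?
32√39/39 ≈ 5.124 m/s

rope² = x² + 7²
x = √(32² - 7²) = 5√39
dx/dt = (rope/x) · d(rope)/dt = (32/(5√39)) · (-5) = -32√39/39 m/s
The boat approaches at 32√39/39 ≈ 5.124 m/s.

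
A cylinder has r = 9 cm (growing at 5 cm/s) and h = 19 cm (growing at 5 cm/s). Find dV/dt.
2115π cm³/s

V = πr²h
dV/dt = 2πrh·dr/dt + πr²·dh/dt
= 2π(9)(19)(5) + π(9)²(5)
= 2115π cm³/s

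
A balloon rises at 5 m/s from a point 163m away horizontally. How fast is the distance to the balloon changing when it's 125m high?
625√146/2482 ≈ 3.043 m/s

z² = 163² + y²
z = √(163² + 125²) = 17√146
dz/dt = y/z · dy/dt = 125/(17√146) · 5 = 625√146/2482 ≈ 3.043 m/s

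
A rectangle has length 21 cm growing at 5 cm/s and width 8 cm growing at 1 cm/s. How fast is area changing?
61 cm²/s

A = lw
dA/dt = w·dl/dt + l·dw/dt = 8·5 + 21·1 = 61 cm²/s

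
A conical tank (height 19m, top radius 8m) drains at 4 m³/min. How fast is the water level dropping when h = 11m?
361/(1936π) ≈ 0.05935 m/min

r/h = 8/19, so r = (8/19)h
V = (1/3)πr²h = (1/3)π((8/19)h)²h = (64/1083)πh³
dV/dh = (64/361)πh²
dh/dt = (dV/dt)/(dV/dh) = -4/((64/361)π·11²) = -361/(1936π) m/min
The level is dropping at 361/(1936π) ≈ 0.05935 m/min.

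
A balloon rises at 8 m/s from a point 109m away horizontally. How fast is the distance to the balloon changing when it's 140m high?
1120√31481/31481 ≈ 6.312 m/s

z² = 109² + y²
z = √(109² + 140²) = √31481
dz/dt = y/z · dy/dt = 140/√31481 · 8 = 1120√31481/31481 ≈ 6.312 m/s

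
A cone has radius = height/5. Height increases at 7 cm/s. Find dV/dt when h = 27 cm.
5103π/25 cm³/s

V = (1/3)π(h/5)²h = πh³/75
dV/dt = πh²/25 · 7
At h = 27: dV/dt = 5103π/25 cm³/s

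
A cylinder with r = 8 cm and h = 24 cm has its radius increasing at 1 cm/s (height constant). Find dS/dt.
80π cm²/s

S = 2πrh + 2πr² (lateral + bases)
dS/dt = (2πh + 4πr)·dr/dt = (2π·24 + 4π·8)·1
= 80π cm²/s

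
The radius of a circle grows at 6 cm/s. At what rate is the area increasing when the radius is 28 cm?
336π cm²/s

A = πr²
dA/dt = 2πr · dr/dt = 2π(28)(6) = 336π cm²/s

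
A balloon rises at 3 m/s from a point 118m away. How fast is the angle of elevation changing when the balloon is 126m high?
0.011879 rad/s

tan(θ) = y/118
sec²(θ) · dθ/dt = (1/118) · dy/dt
dθ/dt = cos²(θ)/118 · 3 = 118/(118² + 126²) · 3
dθ/dt = 0.011879 rad/s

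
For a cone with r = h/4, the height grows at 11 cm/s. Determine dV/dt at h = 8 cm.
44π cm³/s

V = (1/3)π(h/4)²h = πh³/48
dV/dt = πh²/16 · 11
At h = 8: dV/dt = 44π cm³/s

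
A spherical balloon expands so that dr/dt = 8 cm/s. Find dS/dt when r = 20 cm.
1280π cm²/s

S = 4πr²
dS/dt = dS/dr · dr/dt = 8πr · 8
At r = 20: dS/dt = 1280π cm²/s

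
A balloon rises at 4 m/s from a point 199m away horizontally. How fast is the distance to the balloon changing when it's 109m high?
218√51482/25741 ≈ 1.922 m/s

z² = 199² + y²
z = √(199² + 109²) = √51482
dz/dt = y/z · dy/dt = 109/√51482 · 4 = 218√51482/25741 ≈ 1.922 m/s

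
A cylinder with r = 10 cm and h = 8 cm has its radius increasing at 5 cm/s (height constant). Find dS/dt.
280π cm²/s

S = 2πrh + 2πr² (lateral + bases)
dS/dt = (2πh + 4πr)·dr/dt = (2π·8 + 4π·10)·5
= 280π cm²/s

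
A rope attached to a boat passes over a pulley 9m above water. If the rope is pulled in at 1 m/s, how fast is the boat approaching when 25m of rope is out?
25√34/136 ≈ 1.072 m/s

rope² = x² + 9²
x = √(25² - 9²) = 4√34
dx/dt = (rope/x) · d(rope)/dt = (25/(4√34)) · (-1) = -25√34/136 m/s
The boat approaches at 25√34/136 ≈ 1.072 m/s.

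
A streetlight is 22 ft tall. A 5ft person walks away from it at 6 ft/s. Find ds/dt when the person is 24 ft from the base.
30/17 ft/s

By similar triangles: 22/(x+s) = 5/s
Solving: s = 5x/17
ds/dt = 5/17 · dx/dt = 5/17 · 6 = 30/17 ft/s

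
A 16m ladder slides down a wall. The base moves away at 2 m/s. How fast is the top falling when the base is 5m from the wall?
10√231/231 ≈ 0.658 m/s

x² + y² = 16²
2x·dx/dt + 2y·dy/dt = 0
dy/dt = -x/y · dx/dt = -5/√231 · 2 = -10√231/231 m/s
The top is descending at 10√231/231 ≈ 0.658 m/s.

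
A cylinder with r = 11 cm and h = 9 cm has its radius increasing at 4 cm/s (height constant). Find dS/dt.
248π cm²/s

S = 2πrh + 2πr² (lateral + bases)
dS/dt = (2πh + 4πr)·dr/dt = (2π·9 + 4π·11)·4
= 248π cm²/s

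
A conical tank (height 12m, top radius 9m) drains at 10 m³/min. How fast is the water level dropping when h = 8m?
5/(18π) ≈ 0.08842 m/min

r/h = 9/12, so r = (3/4)h
V = (1/3)πr²h = (1/3)π((3/4)h)²h = (3/16)πh³
dV/dh = (9/16)πh²
dh/dt = (dV/dt)/(dV/dh) = -10/((9/16)π·8²) = -5/(18π) m/min
The level is dropping at 5/(18π) ≈ 0.08842 m/min.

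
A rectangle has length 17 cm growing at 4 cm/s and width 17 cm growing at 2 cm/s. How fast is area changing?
102 cm²/s

A = lw
dA/dt = w·dl/dt + l·dw/dt = 17·4 + 17·2 = 102 cm²/s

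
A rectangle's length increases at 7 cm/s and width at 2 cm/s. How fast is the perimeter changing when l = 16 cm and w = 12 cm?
18 cm/s

P = 2(l + w)
dP/dt = 2(dl/dt + dw/dt) = 2(7 + 2) = 18 cm/s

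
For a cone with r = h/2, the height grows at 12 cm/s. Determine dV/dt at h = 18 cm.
972π cm³/s

V = (1/3)π(h/2)²h = πh³/12
dV/dt = πh²/4 · 12
At h = 18: dV/dt = 972π cm³/s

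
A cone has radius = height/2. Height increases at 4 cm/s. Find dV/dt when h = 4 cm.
16π cm³/s

V = (1/3)π(h/2)²h = πh³/12
dV/dt = πh²/4 · 4
At h = 4: dV/dt = 16π cm³/s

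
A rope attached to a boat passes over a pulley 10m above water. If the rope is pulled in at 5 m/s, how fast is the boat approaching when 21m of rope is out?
105√341/341 ≈ 5.686 m/s

rope² = x² + 10²
x = √(21² - 10²) = √341
dx/dt = (rope/x) · d(rope)/dt = (21/√341) · (-5) = -105√341/341 m/s
The boat approaches at 105√341/341 ≈ 5.686 m/s.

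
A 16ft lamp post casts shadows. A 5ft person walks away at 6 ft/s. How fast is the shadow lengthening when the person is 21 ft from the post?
30/11 ft/s

By similar triangles: 16/(x+s) = 5/s
Solving: s = 5x/11
ds/dt = 5/11 · dx/dt = 5/11 · 6 = 30/11 ft/s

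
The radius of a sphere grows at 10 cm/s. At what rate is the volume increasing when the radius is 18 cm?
12960π cm³/s

V = (4/3)πr³
dV/dt = dV/dr · dr/dt = 4πr² · 10
At r = 18: dV/dt = 12960π cm³/s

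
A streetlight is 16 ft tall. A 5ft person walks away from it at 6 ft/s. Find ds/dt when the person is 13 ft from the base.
30/11 ft/s

By similar triangles: 16/(x+s) = 5/s
Solving: s = 5x/11
ds/dt = 5/11 · dx/dt = 5/11 · 6 = 30/11 ft/s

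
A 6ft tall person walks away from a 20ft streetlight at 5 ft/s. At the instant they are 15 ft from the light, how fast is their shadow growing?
15/7 ft/s

By similar triangles: 20/(x+s) = 6/s
Solving: s = 6x/14
ds/dt = 6/14 · dx/dt = 3/7 · 5 = 15/7 ft/s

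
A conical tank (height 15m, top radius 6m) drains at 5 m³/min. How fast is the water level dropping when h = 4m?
125/(64π) ≈ 0.6217 m/min

r/h = 6/15, so r = (2/5)h
V = (1/3)πr²h = (1/3)π((2/5)h)²h = (4/75)πh³
dV/dh = (4/25)πh²
dh/dt = (dV/dt)/(dV/dh) = -5/((4/25)π·4²) = -125/(64π) m/min
The level is dropping at 125/(64π) ≈ 0.6217 m/min.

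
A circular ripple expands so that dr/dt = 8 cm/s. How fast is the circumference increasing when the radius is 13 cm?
16π cm/s

C = 2πr
dC/dt = 2π · dr/dt = 2π · 8 = 16π cm/s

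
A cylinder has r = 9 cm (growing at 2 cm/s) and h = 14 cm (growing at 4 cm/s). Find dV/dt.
828π cm³/s

V = πr²h
dV/dt = 2πrh·dr/dt + πr²·dh/dt
= 2π(9)(14)(2) + π(9)²(4)
= 828π cm³/s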